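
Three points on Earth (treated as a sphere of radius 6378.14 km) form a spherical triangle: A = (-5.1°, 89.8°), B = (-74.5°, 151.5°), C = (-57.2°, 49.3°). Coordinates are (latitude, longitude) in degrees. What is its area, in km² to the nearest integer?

Side lengths (central angles): a = 0.6771, b = 1.0644, c = 1.3573 rad; semiperimeter s = 1.5494.
By l'Huilier's theorem, tan(E/4) = √[tan(s/2) tan((s−a)/2) tan((s−b)/2) tan((s−c)/2)], giving spherical excess E = 0.4156 rad.
Area = E·R² = 0.4156 × (6378.14)² ≈ 16906605 km².

16906605 km²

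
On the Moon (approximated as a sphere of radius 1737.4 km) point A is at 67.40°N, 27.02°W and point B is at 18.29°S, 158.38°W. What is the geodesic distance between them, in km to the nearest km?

3701 km

Let φ₁ = 1.1764 rad, φ₂ = -0.3192 rad, and Δλ = -2.2927 rad.
cos c = sin φ₁ sin φ₂ + cos φ₁ cos φ₂ cos Δλ = (0.9232)(-0.3138) + (0.3843)(0.9495)(-0.6608) = -0.53084,
so c = arccos(-0.53084) = 2.13038 rad.
Distance = R·c = 1737.4 × 2.1304 ≈ 3701 km.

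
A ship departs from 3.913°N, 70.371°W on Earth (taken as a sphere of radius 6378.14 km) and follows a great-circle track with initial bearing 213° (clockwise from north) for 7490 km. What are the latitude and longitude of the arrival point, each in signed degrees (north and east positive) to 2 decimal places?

Angular distance δ = d/R = 7490/6378.14 = 1.17432 rad; initial bearing θ = 3.7176 rad.
sin φ₂ = sin φ₁ cos δ + cos φ₁ sin δ cos θ = (0.0682)(0.3862) + (0.9977)(0.9224)(-0.8387) = -0.7455, so φ₂ = -48.20°.
Δλ = atan2(sin θ sin δ cos φ₁, cos δ − sin φ₁ sin φ₂) = atan2(-0.5012, 0.4370) = -48.913°.
λ₂ = -70.371° − 48.913° = -119.28°.

-48.20°, -119.28°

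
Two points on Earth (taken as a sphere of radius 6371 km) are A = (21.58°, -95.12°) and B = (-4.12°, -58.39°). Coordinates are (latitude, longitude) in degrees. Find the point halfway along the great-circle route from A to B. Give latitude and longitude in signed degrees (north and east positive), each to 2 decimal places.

The central angle between A and B is δ = 0.7714 rad.
With f = 0.5, the slerp weights are sin((1−f)δ)/sin δ = 0.5396 and sin(fδ)/sin δ = 0.5396.
Weighted sum of the unit vectors: (0.5396)·(-0.0830,-0.9262,0.3678) + (0.5396)·(0.5228,-0.8494,-0.0718) = (0.2373, -0.9582, 0.1597).
Converting back: φ = atan2(z, √(x²+y²)) = 9.19°, λ = atan2(y, x) = -76.09°.

9.19°, -76.09°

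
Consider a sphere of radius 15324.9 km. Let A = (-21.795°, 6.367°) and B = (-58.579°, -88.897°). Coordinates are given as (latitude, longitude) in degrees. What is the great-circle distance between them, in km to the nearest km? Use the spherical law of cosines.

With latitudes φ₁ = -21.795°, φ₂ = -58.579° and longitude difference Δλ = -95.264°:
cos c = sin φ₁ sin φ₂ + cos φ₁ cos φ₂ cos Δλ = (-0.3713)(-0.8534) + (0.9285)(0.5213)(-0.0917) = 0.27243,
so c = arccos(0.27243) = 1.29488 rad.
Distance = R·c = 15324.9 × 1.2949 ≈ 19844 km.

19844 km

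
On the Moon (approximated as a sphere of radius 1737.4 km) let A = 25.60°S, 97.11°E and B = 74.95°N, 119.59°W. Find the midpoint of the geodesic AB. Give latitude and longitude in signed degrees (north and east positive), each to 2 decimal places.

36.90°, 109.72°

The central angle between A and B is δ = 2.2206 rad.
With f = 0.5, the slerp weights are sin((1−f)δ)/sin δ = 1.1251 and sin(fδ)/sin δ = 1.1251.
Weighted sum of the unit vectors: (1.1251)·(-0.1116,0.8949,-0.4321) + (1.1251)·(-0.1282,-0.2258,0.9657) = (-0.2699, 0.7528, 0.6004).
Converting back: φ = atan2(z, √(x²+y²)) = 36.90°, λ = atan2(y, x) = 109.72°.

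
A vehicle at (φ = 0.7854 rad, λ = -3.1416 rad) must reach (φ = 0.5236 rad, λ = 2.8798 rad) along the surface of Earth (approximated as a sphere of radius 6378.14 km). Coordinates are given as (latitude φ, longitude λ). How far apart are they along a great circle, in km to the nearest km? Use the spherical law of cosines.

2124 km

With latitudes φ₁ = 45.000°, φ₂ = 30.000° and longitude difference Δλ = -14.999°:
cos c = sin φ₁ sin φ₂ + cos φ₁ cos φ₂ cos Δλ = (0.7071)(0.5000) + (0.7071)(0.8660)(0.9659) = 0.94506,
so c = arccos(0.94506) = 0.33301 rad.
Distance = R·c = 6378.14 × 0.3330 ≈ 2124 km.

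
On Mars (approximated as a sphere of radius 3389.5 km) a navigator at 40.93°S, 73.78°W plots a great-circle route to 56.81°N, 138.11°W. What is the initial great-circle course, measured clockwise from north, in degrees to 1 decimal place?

327.9°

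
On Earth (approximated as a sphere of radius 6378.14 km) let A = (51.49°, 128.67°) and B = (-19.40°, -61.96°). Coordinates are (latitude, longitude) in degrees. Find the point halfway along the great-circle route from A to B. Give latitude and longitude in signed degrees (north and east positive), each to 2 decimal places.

52.10°, -81.08°

Central angle δ = 2.5628 rad. Interpolating on the sphere with fraction f = 0.5:
P = [sin((1−f)δ)·A + sin(fδ)·B] / sin δ = 1.7522·A + 1.7522·B in Cartesian coordinates,
giving P = (0.0952, -0.6069, 0.7891), i.e. latitude 52.10°, longitude -81.08°.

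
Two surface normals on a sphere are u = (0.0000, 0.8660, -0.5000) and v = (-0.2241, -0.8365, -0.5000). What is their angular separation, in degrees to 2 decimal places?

u·v = -0.4744; |u| = 1.0000, |v| = 1.0000.
cos θ = (u·v)/(|u||v|) = -0.4744, so θ = 118.32°.

118.32°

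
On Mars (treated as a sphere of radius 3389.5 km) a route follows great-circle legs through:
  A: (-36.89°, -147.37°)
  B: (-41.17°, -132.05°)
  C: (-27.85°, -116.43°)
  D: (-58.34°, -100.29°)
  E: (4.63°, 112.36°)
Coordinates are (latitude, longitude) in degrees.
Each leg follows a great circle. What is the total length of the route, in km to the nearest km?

10897 km

Leg A→B: central angle 0.2204 rad, distance 746.9 km.
Leg B→C: central angle 0.3223 rad, distance 1092.3 km.
Leg C→D: central angle 0.5672 rad, distance 1922.4 km.
Leg D→E: central angle 2.1051 rad, distance 7135.1 km.
Total: 746.9 + 1092.3 + 1922.4 + 7135.1 ≈ 10897 km.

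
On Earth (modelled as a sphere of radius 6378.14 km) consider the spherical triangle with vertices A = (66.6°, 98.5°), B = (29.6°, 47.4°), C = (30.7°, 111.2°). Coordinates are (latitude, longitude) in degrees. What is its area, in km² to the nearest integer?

11677073 km²

Side lengths (central angles): a = 0.9493, b = 0.6407, c = 0.8364 rad; semiperimeter s = 1.2132.
By l'Huilier's theorem, tan(E/4) = √[tan(s/2) tan((s−a)/2) tan((s−b)/2) tan((s−c)/2)], giving spherical excess E = 0.2870 rad.
Area = E·R² = 0.2870 × (6378.14)² ≈ 11677073 km².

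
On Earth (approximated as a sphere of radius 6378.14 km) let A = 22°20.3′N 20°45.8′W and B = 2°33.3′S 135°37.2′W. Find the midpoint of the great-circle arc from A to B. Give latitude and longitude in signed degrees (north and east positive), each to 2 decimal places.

Central angle δ = 1.9882 rad. Interpolating on the sphere with fraction f = 0.5:
P = [sin((1−f)δ)·A + sin(fδ)·B] / sin δ = 0.9170·A + 0.9170·B in Cartesian coordinates,
giving P = (0.1383, -0.9414, 0.3076), i.e. latitude 17.92°, longitude -81.64°.

17.92°, -81.64°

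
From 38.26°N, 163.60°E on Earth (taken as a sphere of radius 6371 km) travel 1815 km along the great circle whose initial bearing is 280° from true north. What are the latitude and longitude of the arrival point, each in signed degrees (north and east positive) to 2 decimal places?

39.24°, 142.66°

Angular distance δ = d/R = 1815/6371 = 0.28488 rad; initial bearing θ = 4.8869 rad.
sin φ₂ = sin φ₁ cos δ + cos φ₁ sin δ cos θ = (0.6192)(0.9597) + (0.7852)(0.2810)(0.1736) = 0.6326, so φ₂ = 39.24°.
Δλ = atan2(sin θ sin δ cos φ₁, cos δ − sin φ₁ sin φ₂) = atan2(-0.2173, 0.5680) = -20.939°.
λ₂ = 163.600° − 20.939° = 142.66°.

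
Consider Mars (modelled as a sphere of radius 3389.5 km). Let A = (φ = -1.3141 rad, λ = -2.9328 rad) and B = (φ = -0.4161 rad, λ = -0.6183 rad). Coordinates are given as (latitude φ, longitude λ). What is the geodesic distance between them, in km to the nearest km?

4525 km

Let φ₁ = -1.3141 rad, φ₂ = -0.4161 rad, and Δλ = 2.3145 rad.
cos c = sin φ₁ sin φ₂ + cos φ₁ cos φ₂ cos Δλ = (-0.9672)(-0.4042) + (0.2539)(0.9147)(-0.6770) = 0.23373,
so c = arccos(0.23373) = 1.33488 rad.
Distance = R·c = 3389.5 × 1.3349 ≈ 4525 km.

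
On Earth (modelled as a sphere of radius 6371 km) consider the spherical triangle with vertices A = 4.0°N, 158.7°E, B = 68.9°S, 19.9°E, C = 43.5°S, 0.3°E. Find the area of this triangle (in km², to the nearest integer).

8919737 km²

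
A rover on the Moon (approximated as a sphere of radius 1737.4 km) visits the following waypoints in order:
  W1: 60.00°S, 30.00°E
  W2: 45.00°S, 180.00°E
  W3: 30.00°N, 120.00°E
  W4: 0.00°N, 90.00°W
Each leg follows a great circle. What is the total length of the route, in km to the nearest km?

9202 km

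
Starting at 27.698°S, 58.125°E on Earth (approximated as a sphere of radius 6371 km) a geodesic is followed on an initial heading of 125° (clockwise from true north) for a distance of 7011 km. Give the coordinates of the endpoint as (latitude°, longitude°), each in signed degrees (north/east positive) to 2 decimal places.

Angular distance δ = d/R = 7011/6371 = 1.10046 rad; initial bearing θ = 2.1817 rad.
sin φ₂ = sin φ₁ cos δ + cos φ₁ sin δ cos θ = (-0.4648)(0.4532) + (0.8854)(0.8914)(-0.5736) = -0.6634, so φ₂ = -41.56°.
Δλ = atan2(sin θ sin δ cos φ₁, cos δ − sin φ₁ sin φ₂) = atan2(0.6465, 0.1449) = 77.371°.
λ₂ = 58.125° + 77.371° = 135.50°.

-41.56°, 135.50°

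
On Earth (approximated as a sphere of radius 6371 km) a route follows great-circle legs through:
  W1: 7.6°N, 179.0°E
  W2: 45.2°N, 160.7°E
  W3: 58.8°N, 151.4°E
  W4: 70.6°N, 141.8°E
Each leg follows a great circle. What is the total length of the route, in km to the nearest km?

7559 km

Leg W1→W2: central angle 0.7121 rad, distance 4537.0 km.
Leg W2→W3: central angle 0.2570 rad, distance 1637.2 km.
Leg W3→W4: central angle 0.2174 rad, distance 1385.2 km.
Total: 4537.0 + 1637.2 + 1385.2 ≈ 7559 km.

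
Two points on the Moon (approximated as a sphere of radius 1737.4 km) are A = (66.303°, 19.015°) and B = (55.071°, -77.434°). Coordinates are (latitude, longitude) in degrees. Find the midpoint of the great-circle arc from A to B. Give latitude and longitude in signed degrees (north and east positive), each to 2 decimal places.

69.13°, -40.30°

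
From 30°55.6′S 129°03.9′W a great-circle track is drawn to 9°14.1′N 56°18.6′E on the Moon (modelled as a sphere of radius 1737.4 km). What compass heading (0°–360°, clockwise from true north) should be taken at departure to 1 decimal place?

194.1°

Δλ = -174.625° = -3.0478 rad.
y = sin Δλ · cos φ₂ = (-0.0937)(0.9870) = -0.0925
x = cos φ₁ sin φ₂ − sin φ₁ cos φ₂ cos Δλ = (0.8578)(0.1605) − (-0.5139)(0.9870)(-0.9956) = -0.3674
θ = atan2(y, x) = -165.87°; adding 360° gives 194.1°.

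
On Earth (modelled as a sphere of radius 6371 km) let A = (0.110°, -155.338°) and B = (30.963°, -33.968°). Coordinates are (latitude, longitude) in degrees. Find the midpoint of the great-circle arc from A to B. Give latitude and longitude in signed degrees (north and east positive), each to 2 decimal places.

Central angle δ = 2.0324 rad. Interpolating on the sphere with fraction f = 0.5:
P = [sin((1−f)δ)·A + sin(fδ)·B] / sin δ = 0.9495·A + 0.9495·B in Cartesian coordinates,
giving P = (-0.1876, -0.8511, 0.4903), i.e. latitude 29.36°, longitude -102.43°.

29.36°, -102.43°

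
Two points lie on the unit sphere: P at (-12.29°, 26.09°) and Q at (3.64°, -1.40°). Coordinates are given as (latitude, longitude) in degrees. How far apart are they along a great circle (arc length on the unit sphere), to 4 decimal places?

0.5520

With latitudes φ₁ = -12.290°, φ₂ = 3.640° and longitude difference Δλ = -27.490°:
cos c = sin φ₁ sin φ₂ + cos φ₁ cos φ₂ cos Δλ = (-0.2129)(0.0635) + (0.9771)(0.9980)(0.8871) = 0.85150,
so c = arccos(0.85150) = 0.55196 rad.
On the unit sphere the arc length equals the central angle: 0.5520.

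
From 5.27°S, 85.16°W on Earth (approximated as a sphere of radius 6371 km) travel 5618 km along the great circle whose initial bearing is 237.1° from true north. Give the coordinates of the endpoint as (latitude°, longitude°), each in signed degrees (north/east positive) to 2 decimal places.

-28.42°, -132.63°

Angular distance δ = d/R = 5618/6371 = 0.88181 rad; initial bearing θ = 4.1382 rad.
sin φ₂ = sin φ₁ cos δ + cos φ₁ sin δ cos θ = (-0.0918)(0.6358) + (0.9958)(0.7719)(-0.5432) = -0.4759, so φ₂ = -28.42°.
Δλ = atan2(sin θ sin δ cos φ₁, cos δ − sin φ₁ sin φ₂) = atan2(-0.6454, 0.5920) = -47.467°.
λ₂ = -85.160° − 47.467° = -132.63°.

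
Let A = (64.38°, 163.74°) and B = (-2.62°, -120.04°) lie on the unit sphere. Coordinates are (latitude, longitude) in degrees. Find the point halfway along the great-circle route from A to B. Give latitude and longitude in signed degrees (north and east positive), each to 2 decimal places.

35.97°, -140.90°

Central angle δ = 1.5091 rad. Interpolating on the sphere with fraction f = 0.5:
P = [sin((1−f)δ)·A + sin(fδ)·B] / sin δ = 0.6863·A + 0.6863·B in Cartesian coordinates,
giving P = (-0.6281, -0.5104, 0.5874), i.e. latitude 35.97°, longitude -140.90°.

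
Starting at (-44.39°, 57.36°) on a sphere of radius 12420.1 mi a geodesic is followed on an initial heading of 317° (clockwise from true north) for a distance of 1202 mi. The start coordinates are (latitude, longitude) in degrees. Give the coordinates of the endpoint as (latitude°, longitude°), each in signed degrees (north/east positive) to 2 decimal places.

Angular distance δ = d/R = 1202/12420.1 = 0.09678 rad; initial bearing θ = 5.5327 rad.
sin φ₂ = sin φ₁ cos δ + cos φ₁ sin δ cos θ = (-0.6995)(0.9953) + (0.7146)(0.0966)(0.7314) = -0.6458, so φ₂ = -40.22°.
Δλ = atan2(sin θ sin δ cos φ₁, cos δ − sin φ₁ sin φ₂) = atan2(-0.0471, 0.5436) = -4.951°.
λ₂ = 57.360° − 4.951° = 52.41°.

-40.22°, 52.41°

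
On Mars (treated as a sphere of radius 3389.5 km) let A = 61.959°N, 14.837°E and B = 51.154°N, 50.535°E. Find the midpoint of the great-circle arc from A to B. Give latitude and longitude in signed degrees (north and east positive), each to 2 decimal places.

Central angle δ = 0.3848 rad. Interpolating on the sphere with fraction f = 0.5:
P = [sin((1−f)δ)·A + sin(fδ)·B] / sin δ = 0.5094·A + 0.5094·B in Cartesian coordinates,
giving P = (0.4346, 0.3080, 0.8463), i.e. latitude 57.82°, longitude 35.33°.

57.82°, 35.33°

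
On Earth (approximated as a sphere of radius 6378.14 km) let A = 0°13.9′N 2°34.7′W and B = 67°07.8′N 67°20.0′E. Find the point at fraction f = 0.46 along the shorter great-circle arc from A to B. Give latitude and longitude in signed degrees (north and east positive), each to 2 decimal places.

34.93°, 13.40°

Central angle δ = 1.4332 rad. Interpolating on the sphere with fraction f = 0.46:
P = [sin((1−f)δ)·A + sin(fδ)·B] / sin δ = 0.7056·A + 0.6184·B in Cartesian coordinates,
giving P = (0.7975, 0.1900, 0.5726), i.e. latitude 34.93°, longitude 13.40°.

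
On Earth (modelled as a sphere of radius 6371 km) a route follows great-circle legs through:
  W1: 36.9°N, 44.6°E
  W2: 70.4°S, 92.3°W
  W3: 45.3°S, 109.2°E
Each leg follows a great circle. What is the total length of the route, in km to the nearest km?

22556 km

Leg W1→W2: central angle 2.4364 rad, distance 15522.4 km.
Leg W2→W3: central angle 1.1039 rad, distance 7033.2 km.
Total: 15522.4 + 7033.2 ≈ 22556 km.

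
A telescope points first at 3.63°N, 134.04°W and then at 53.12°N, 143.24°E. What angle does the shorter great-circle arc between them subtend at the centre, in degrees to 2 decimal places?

Let φ₁ = 0.0634 rad, φ₂ = 0.9271 rad, and Δλ = -1.4437 rad.
Haversine: a = sin²(Δφ/2) + cos φ₁ cos φ₂ sin²(Δλ/2) = 0.1752 + (0.9980)(0.6001)(0.4366) = 0.43673.
Central angle c = 2·arcsin(√a) = 1.44392 rad.
So the angular separation is 82.73°.

82.73°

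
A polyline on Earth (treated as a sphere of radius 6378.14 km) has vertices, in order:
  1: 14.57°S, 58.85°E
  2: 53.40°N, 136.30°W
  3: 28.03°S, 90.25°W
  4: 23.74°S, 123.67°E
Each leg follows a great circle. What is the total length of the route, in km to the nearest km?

Leg 1→2: central angle 2.4325 rad, distance 15514.8 km.
Leg 2→3: central angle 1.5828 rad, distance 10095.4 km.
Leg 3→4: central angle 2.0729 rad, distance 13221.5 km.
Total: 15514.8 + 10095.4 + 13221.5 ≈ 38832 km.

38832 km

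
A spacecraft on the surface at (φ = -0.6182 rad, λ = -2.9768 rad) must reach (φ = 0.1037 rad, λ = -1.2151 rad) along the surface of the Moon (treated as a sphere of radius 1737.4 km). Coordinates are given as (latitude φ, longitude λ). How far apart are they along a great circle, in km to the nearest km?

3103 km

With latitudes φ₁ = -35.420°, φ₂ = 5.942° and longitude difference Δλ = 100.938°:
cos c = sin φ₁ sin φ₂ + cos φ₁ cos φ₂ cos Δλ = (-0.5796)(0.1035) + (0.8149)(0.9946)(-0.1897) = -0.21379,
so c = arccos(-0.21379) = 1.78625 rad.
Distance = R·c = 1737.4 × 1.7863 ≈ 3103 km.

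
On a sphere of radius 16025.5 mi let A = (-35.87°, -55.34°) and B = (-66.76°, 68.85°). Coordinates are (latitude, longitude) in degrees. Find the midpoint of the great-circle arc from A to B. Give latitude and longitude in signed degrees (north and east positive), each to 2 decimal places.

The central angle between A and B is δ = 1.2039 rad.
With f = 0.5, the slerp weights are sin((1−f)δ)/sin δ = 0.6066 and sin(fδ)/sin δ = 0.6066.
Weighted sum of the unit vectors: (0.6066)·(0.4608,-0.6665,-0.5859) + (0.6066)·(0.1424,0.3680,-0.9189) = (0.3659, -0.1811, -0.9129).
Converting back: φ = atan2(z, √(x²+y²)) = -65.90°, λ = atan2(y, x) = -26.33°.

-65.90°, -26.33°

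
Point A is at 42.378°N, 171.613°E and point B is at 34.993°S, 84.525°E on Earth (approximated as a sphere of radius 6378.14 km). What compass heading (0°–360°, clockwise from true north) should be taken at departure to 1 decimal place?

241.1°

With φ₁ = 0.7396, φ₂ = -0.6107, Δλ = -1.5200 rad, the forward-azimuth formula gives
θ = atan2( sin Δλ cos φ₂ , cos φ₁ sin φ₂ − sin φ₁ cos φ₂ cos Δλ ) = atan2(-0.8182, -0.4517) = -118.90°.
Adding 360° brings this into [0°, 360°): 241.1°.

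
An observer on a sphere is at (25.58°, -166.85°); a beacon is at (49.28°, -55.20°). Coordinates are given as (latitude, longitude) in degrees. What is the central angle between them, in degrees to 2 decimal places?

With latitudes φ₁ = 25.580°, φ₂ = 49.280° and longitude difference Δλ = 111.650°:
cos c = sin φ₁ sin φ₂ + cos φ₁ cos φ₂ cos Δλ = (0.4318)(0.7579) + (0.9020)(0.6524)(-0.3689) = 0.11015,
so c = arccos(0.11015) = 1.46042 rad.
So the angular separation is 83.68°.

83.68°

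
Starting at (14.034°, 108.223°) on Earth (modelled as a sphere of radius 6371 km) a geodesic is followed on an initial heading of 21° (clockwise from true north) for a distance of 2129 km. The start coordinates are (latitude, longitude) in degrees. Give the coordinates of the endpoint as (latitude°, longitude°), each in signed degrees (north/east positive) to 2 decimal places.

31.75°, 116.17°

Angular distance δ = d/R = 2129/6371 = 0.33417 rad; initial bearing θ = 0.3665 rad.
sin φ₂ = sin φ₁ cos δ + cos φ₁ sin δ cos θ = (0.2425)(0.9447) + (0.9702)(0.3280)(0.9336) = 0.5261, so φ₂ = 31.75°.
Δλ = atan2(sin θ sin δ cos φ₁, cos δ − sin φ₁ sin φ₂) = atan2(0.1140, 0.8171) = 7.945°.
λ₂ = 108.223° + 7.945° = 116.17°.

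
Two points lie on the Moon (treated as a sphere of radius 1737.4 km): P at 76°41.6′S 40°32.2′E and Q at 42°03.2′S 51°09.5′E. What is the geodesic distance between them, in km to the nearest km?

1059 km

Let φ₁ = -1.3386 rad, φ₂ = -0.7340 rad, and Δλ = 0.1854 rad.
Haversine: a = sin²(Δφ/2) + cos φ₁ cos φ₂ sin²(Δλ/2) = 0.0886 + (0.2302)(0.7425)(0.0086) = 0.09009.
Central angle c = 2·arcsin(√a) = 0.60971 rad.
Distance = R·c = 1737.4 × 0.6097 ≈ 1059 km.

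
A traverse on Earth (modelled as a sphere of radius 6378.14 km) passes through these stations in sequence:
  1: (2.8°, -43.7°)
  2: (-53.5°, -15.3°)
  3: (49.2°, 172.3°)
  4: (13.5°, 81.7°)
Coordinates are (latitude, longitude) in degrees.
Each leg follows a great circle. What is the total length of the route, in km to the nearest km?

35055 km

Leg 1→2: central angle 1.0663 rad, distance 6801.2 km.
Leg 2→3: central angle 3.0299 rad, distance 19325.2 km.
Leg 3→4: central angle 1.3999 rad, distance 8928.8 km.
Total: 6801.2 + 19325.2 + 8928.8 ≈ 35055 km.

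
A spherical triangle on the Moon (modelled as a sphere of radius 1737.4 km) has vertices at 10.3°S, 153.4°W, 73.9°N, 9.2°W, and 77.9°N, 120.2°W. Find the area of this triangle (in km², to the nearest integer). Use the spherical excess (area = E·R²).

Side lengths (central angles): a = 0.4063, b = 1.5731, c = 1.9748 rad; semiperimeter s = 1.9771.
By l'Huilier's theorem, tan(E/4) = √[tan(s/2) tan((s−a)/2) tan((s−b)/2) tan((s−c)/2)], giving spherical excess E = 0.0751 rad.
Area = E·R² = 0.0751 × (1737.4)² ≈ 226832 km².

226832 km²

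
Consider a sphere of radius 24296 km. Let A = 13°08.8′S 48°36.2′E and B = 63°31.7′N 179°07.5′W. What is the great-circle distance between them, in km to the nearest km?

50761 km

In radians: φ₁ = -0.2295, φ₂ = 1.1088, Δλ = 132.272° = 2.3086 rad.
cos c = sin φ₁ sin φ₂ + cos φ₁ cos φ₂ cos Δλ = (-0.2274)(0.8952) + (0.9738)(0.4458)(-0.6726) = -0.49558,
so c = arccos(-0.49558) = 2.08929 rad.
Distance = R·c = 24296 × 2.0893 ≈ 50761 km.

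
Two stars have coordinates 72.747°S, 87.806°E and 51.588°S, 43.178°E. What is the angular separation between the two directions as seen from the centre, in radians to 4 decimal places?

0.4961 rad

Let φ₁ = -1.2697 rad, φ₂ = -0.9004 rad, and Δλ = -0.7789 rad.
cos c = sin φ₁ sin φ₂ + cos φ₁ cos φ₂ cos Δλ = (-0.9550)(-0.7836) + (0.2966)(0.6213)(0.7117) = 0.87945,
so c = arccos(0.87945) = 0.49609 rad.
So the angular separation is 0.4961 rad.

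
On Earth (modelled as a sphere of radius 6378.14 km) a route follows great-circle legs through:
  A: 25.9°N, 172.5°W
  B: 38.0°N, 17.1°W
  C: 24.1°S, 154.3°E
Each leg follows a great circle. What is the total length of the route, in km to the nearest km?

30763 km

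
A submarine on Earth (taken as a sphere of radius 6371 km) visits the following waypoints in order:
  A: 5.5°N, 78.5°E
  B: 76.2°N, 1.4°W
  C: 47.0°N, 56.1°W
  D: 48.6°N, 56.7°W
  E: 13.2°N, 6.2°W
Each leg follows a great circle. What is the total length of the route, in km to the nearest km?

19444 km

Leg A→B: central angle 1.4357 rad, distance 9146.6 km.
Leg B→C: central angle 0.6364 rad, distance 4054.4 km.
Leg C→D: central angle 0.0288 rad, distance 183.5 km.
Leg D→E: central angle 0.9511 rad, distance 6059.2 km.
Total: 9146.6 + 4054.4 + 183.5 + 6059.2 ≈ 19444 km.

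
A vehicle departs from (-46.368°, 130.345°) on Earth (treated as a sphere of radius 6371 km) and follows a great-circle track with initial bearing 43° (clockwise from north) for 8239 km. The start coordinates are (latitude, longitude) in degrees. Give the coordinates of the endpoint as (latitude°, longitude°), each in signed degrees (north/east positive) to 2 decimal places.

Angular distance δ = d/R = 8239/6371 = 1.29320 rad; initial bearing θ = 0.7505 rad.
sin φ₂ = sin φ₁ cos δ + cos φ₁ sin δ cos θ = (-0.7238)(0.2740) + (0.6900)(0.9617)(0.7314) = 0.2870, so φ₂ = 16.68°.
Δλ = atan2(sin θ sin δ cos φ₁, cos δ − sin φ₁ sin φ₂) = atan2(0.4526, 0.4818) = 43.211°.
λ₂ = 130.345° + 43.211° = 173.56°.

16.68°, 173.56°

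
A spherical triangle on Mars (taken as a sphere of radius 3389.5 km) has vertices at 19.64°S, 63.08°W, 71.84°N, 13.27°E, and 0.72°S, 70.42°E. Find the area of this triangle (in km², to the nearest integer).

28253593 km²

Side lengths (central angles): a = 1.4130, b = 2.2706, c = 1.8236 rad; semiperimeter s = 2.7536.
By l'Huilier's theorem, tan(E/4) = √[tan(s/2) tan((s−a)/2) tan((s−b)/2) tan((s−c)/2)], giving spherical excess E = 2.4592 rad.
Area = E·R² = 2.4592 × (3389.5)² ≈ 28253593 km².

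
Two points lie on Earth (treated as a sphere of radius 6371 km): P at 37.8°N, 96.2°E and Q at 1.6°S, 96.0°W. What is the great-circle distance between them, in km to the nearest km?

With latitudes φ₁ = 37.800°, φ₂ = -1.600° and longitude difference Δλ = 167.800°:
cos c = sin φ₁ sin φ₂ + cos φ₁ cos φ₂ cos Δλ = (0.6129)(-0.0279) + (0.7902)(0.9996)(-0.9774) = -0.78912,
so c = arccos(-0.78912) = 2.48018 rad.
Distance = R·c = 6371 × 2.4802 ≈ 15801 km.

15801 km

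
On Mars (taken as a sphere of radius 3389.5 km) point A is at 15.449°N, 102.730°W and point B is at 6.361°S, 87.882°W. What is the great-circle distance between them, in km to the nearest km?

1556 km

Let φ₁ = 0.2696 rad, φ₂ = -0.1110 rad, and Δλ = 0.2591 rad.
cos c = sin φ₁ sin φ₂ + cos φ₁ cos φ₂ cos Δλ = (0.2664)(-0.1108) + (0.9639)(0.9938)(0.9666) = 0.89643,
so c = arccos(0.89643) = 0.45914 rad.
Distance = R·c = 3389.5 × 0.4591 ≈ 1556 km.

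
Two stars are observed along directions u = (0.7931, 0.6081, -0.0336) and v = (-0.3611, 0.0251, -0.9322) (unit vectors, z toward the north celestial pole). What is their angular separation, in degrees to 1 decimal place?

u·v = -0.2398; |u| = 1.0000, |v| = 1.0000.
cos θ = (u·v)/(|u||v|) = -0.2398, so θ = 103.9°.

103.9°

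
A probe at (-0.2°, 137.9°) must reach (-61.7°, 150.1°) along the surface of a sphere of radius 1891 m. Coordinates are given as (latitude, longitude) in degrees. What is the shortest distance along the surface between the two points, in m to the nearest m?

Let φ₁ = -0.0035 rad, φ₂ = -1.0769 rad, and Δλ = 0.2129 rad.
cos c = sin φ₁ sin φ₂ + cos φ₁ cos φ₂ cos Δλ = (-0.0035)(-0.8805) + (1.0000)(0.4741)(0.9774) = 0.46645,
so c = arccos(0.46645) = 1.08552 rad.
Distance = R·c = 1891 × 1.0855 ≈ 2053 m.

2053 m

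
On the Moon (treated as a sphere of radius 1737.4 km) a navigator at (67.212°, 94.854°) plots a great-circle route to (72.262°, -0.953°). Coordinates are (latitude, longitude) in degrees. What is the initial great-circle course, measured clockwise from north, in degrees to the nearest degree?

With φ₁ = 1.1731, φ₂ = 1.2612, Δλ = -1.6721 rad, the forward-azimuth formula gives
θ = atan2( sin Δλ cos φ₂ , cos φ₁ sin φ₂ − sin φ₁ cos φ₂ cos Δλ ) = atan2(-0.3031, 0.3973) = -37.34°.
Adding 360° brings this into [0°, 360°): 323°.

323°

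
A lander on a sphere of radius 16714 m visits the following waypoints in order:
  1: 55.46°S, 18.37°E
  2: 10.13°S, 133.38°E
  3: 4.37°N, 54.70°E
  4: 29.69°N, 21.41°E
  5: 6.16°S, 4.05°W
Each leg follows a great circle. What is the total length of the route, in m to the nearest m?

75457 m

Leg 1→2: central angle 1.6620 rad, distance 27778.9 m.
Leg 2→3: central angle 1.3906 rad, distance 23241.8 m.
Leg 3→4: central angle 0.7047 rad, distance 11778.7 m.
Leg 4→5: central angle 0.7573 rad, distance 12658.0 m.
Total: 27778.9 + 23241.8 + 11778.7 + 12658.0 ≈ 75457 m.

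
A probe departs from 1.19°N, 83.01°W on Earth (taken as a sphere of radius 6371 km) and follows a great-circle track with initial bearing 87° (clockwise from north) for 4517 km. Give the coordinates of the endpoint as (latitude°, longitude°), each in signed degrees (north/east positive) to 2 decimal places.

2.86°, -42.39°

Angular distance δ = d/R = 4517/6371 = 0.70899 rad; initial bearing θ = 1.5184 rad.
sin φ₂ = sin φ₁ cos δ + cos φ₁ sin δ cos θ = (0.0208)(0.7590) + (0.9998)(0.6511)(0.0523) = 0.0498, so φ₂ = 2.86°.
Δλ = atan2(sin θ sin δ cos φ₁, cos δ − sin φ₁ sin φ₂) = atan2(0.6500, 0.7580) = 40.616°.
λ₂ = -83.010° + 40.616° = -42.39°.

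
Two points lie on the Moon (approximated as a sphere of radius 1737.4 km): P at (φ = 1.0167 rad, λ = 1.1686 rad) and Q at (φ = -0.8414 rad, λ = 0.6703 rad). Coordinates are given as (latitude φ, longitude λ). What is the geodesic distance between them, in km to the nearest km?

With latitudes φ₁ = 58.253°, φ₂ = -48.209° and longitude difference Δλ = -28.550°:
Haversine: a = sin²(Δφ/2) + cos φ₁ cos φ₂ sin²(Δλ/2) = 0.6417 + (0.5262)(0.6664)(0.0608) = 0.66300.
Central angle c = 2·arcsin(√a) = 1.90287 rad.
Distance = R·c = 1737.4 × 1.9029 ≈ 3306 km.

3306 km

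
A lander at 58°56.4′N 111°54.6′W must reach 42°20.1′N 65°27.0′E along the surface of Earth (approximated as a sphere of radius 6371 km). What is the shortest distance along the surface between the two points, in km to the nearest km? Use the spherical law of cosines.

8751 km

Let φ₁ = 1.0287 rad, φ₂ = 0.7389 rad, and Δλ = 3.0955 rad.
cos c = sin φ₁ sin φ₂ + cos φ₁ cos φ₂ cos Δλ = (0.8566)(0.6735) + (0.5159)(0.7392)(-0.9989) = 0.19592,
so c = arccos(0.19592) = 1.37360 rad.
Distance = R·c = 6371 × 1.3736 ≈ 8751 km.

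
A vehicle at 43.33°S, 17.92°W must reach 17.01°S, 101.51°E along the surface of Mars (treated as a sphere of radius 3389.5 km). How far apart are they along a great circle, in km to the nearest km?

Let φ₁ = -0.7563 rad, φ₂ = -0.2969 rad, and Δλ = 2.0844 rad.
Haversine: a = sin²(Δφ/2) + cos φ₁ cos φ₂ sin²(Δλ/2) = 0.0518 + (0.7274)(0.9563)(0.7457) = 0.57052.
Central angle c = 2·arcsin(√a) = 1.71231 rad.
Distance = R·c = 3389.5 × 1.7123 ≈ 5804 km.

5804 km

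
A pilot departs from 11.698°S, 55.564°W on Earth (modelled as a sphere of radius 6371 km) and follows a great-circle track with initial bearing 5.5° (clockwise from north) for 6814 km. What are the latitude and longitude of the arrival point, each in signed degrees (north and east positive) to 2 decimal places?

Angular distance δ = d/R = 6814/6371 = 1.06953 rad; initial bearing θ = 0.0960 rad.
sin φ₂ = sin φ₁ cos δ + cos φ₁ sin δ cos θ = (-0.2028)(0.4805) + (0.9792)(0.8770)(0.9954) = 0.7574, so φ₂ = 49.23°.
Δλ = atan2(sin θ sin δ cos φ₁, cos δ − sin φ₁ sin φ₂) = atan2(0.0823, 0.6341) = 7.396°.
λ₂ = -55.564° + 7.396° = -48.17°.

49.23°, -48.17°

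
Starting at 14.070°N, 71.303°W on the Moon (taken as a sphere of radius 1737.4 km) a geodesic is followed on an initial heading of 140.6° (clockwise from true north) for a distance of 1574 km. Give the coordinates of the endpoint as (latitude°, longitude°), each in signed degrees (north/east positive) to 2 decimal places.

-26.10°, -37.51°

Angular distance δ = d/R = 1574/1737.4 = 0.90595 rad; initial bearing θ = 2.4539 rad.
sin φ₂ = sin φ₁ cos δ + cos φ₁ sin δ cos θ = (0.2431)(0.6169) + (0.9700)(0.7870)(-0.7727) = -0.4399, so φ₂ = -26.10°.
Δλ = atan2(sin θ sin δ cos φ₁, cos δ − sin φ₁ sin φ₂) = atan2(0.4846, 0.7239) = 33.798°.
λ₂ = -71.303° + 33.798° = -37.51°.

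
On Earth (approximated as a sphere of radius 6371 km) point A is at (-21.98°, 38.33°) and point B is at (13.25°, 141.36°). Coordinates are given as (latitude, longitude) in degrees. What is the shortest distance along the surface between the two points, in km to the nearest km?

11877 km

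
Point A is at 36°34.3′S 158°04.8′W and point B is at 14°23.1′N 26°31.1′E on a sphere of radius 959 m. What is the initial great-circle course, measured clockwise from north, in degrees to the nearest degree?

192°

With φ₁ = -0.6383, φ₂ = 0.2511, Δλ = -3.0613 rad, the forward-azimuth formula gives
θ = atan2( sin Δλ cos φ₂ , cos φ₁ sin φ₂ − sin φ₁ cos φ₂ cos Δλ ) = atan2(-0.0777, -0.3758) = -168.32°.
Adding 360° brings this into [0°, 360°): 192°.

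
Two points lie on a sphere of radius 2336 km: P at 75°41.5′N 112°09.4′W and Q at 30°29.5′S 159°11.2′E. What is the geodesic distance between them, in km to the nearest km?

4857 km

In radians: φ₁ = 1.3211, φ₂ = -0.5322, Δλ = -88.657° = -1.5474 rad.
cos c = sin φ₁ sin φ₂ + cos φ₁ cos φ₂ cos Δλ = (0.9690)(-0.5074) + (0.2471)(0.8617)(0.0234) = -0.48668,
so c = arccos(-0.48668) = 2.07908 rad.
Distance = R·c = 2336 × 2.0791 ≈ 4857 km.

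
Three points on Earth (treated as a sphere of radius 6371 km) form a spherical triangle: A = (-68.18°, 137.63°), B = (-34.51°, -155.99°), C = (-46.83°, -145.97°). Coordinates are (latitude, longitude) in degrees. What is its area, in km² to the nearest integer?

Side lengths (central angles): a = 0.2522, b = 0.7424, c = 0.8649 rad; semiperimeter s = 0.9297.
By l'Huilier's theorem, tan(E/4) = √[tan(s/2) tan((s−a)/2) tan((s−b)/2) tan((s−c)/2)], giving spherical excess E = 0.0928 rad.
Area = E·R² = 0.0928 × (6371)² ≈ 3765849 km².

3765849 km²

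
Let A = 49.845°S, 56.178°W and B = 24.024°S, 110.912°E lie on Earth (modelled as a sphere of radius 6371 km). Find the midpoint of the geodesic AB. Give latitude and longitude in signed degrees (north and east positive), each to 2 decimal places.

-74.76°, 84.08°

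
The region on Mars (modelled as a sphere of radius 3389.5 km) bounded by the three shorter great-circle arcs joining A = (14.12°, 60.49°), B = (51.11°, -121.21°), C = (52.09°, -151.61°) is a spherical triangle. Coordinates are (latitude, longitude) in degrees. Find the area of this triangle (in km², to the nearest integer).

5197846 km²

Side lengths (central angles): a = 0.3276, b = 1.8884, c = 2.0028 rad; semiperimeter s = 2.1094.
By l'Huilier's theorem, tan(E/4) = √[tan(s/2) tan((s−a)/2) tan((s−b)/2) tan((s−c)/2)], giving spherical excess E = 0.4524 rad.
Area = E·R² = 0.4524 × (3389.5)² ≈ 5197846 km².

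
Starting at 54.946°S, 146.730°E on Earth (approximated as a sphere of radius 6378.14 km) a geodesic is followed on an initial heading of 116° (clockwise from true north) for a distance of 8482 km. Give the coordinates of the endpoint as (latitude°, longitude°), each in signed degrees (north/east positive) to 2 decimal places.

Angular distance δ = d/R = 8482/6378.14 = 1.32985 rad; initial bearing θ = 2.0246 rad.
sin φ₂ = sin φ₁ cos δ + cos φ₁ sin δ cos θ = (-0.8186)(0.2386) + (0.5743)(0.9711)(-0.4384) = -0.4398, so φ₂ = -26.09°.
Δλ = atan2(sin θ sin δ cos φ₁, cos δ − sin φ₁ sin φ₂) = atan2(0.5013, -0.1214) = 103.617°.
λ₂ = 146.730° + 103.617° = 250.35° → -109.65° after wrapping to (−180°, 180°].

-26.09°, -109.65°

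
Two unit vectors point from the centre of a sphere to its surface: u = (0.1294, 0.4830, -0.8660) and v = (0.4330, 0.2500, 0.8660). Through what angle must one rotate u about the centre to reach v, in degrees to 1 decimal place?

125.0°

u·v = -0.5732; |u| = 1.0000, |v| = 1.0000.
cos θ = (u·v)/(|u||v|) = -0.5732, so θ = 125.0°.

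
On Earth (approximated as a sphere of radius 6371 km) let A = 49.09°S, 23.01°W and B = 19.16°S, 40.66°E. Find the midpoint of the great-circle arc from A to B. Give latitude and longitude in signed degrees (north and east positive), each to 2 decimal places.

-38.40°, 15.24°

Central angle δ = 1.0211 rad. Interpolating on the sphere with fraction f = 0.5:
P = [sin((1−f)δ)·A + sin(fδ)·B] / sin δ = 0.5731·A + 0.5731·B in Cartesian coordinates,
giving P = (0.7561, 0.2060, -0.6212), i.e. latitude -38.40°, longitude 15.24°.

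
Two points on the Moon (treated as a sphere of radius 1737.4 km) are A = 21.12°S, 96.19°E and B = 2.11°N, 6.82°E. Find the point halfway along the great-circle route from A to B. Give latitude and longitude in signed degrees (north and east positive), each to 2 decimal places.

Central angle δ = 1.5738 rad. Interpolating on the sphere with fraction f = 0.5:
P = [sin((1−f)δ)·A + sin(fδ)·B] / sin δ = 0.7082·A + 0.7082·B in Cartesian coordinates,
giving P = (0.6315, 0.7408, -0.2291), i.e. latitude -13.24°, longitude 49.56°.

-13.24°, 49.56°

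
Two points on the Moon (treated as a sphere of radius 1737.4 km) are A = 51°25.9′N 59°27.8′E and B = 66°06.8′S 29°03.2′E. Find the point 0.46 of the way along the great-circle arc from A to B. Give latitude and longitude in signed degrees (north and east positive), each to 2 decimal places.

Central angle δ = 2.0911 rad. Interpolating on the sphere with fraction f = 0.46:
P = [sin((1−f)δ)·A + sin(fδ)·B] / sin δ = 1.0420·A + 0.9454·B in Cartesian coordinates,
giving P = (0.6647, 0.7454, -0.0498), i.e. latitude -2.85°, longitude 48.28°.

-2.85°, 48.28°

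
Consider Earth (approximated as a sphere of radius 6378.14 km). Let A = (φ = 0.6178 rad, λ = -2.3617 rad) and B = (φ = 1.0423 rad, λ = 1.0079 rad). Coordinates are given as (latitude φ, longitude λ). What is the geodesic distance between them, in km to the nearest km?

9381 km

With latitudes φ₁ = 35.397°, φ₂ = 59.719° and longitude difference Δλ = -166.936°:
cos c = sin φ₁ sin φ₂ + cos φ₁ cos φ₂ cos Δλ = (0.5792)(0.8636) + (0.8152)(0.5042)(-0.9741) = 0.09982,
so c = arccos(0.09982) = 1.47081 rad.
Distance = R·c = 6378.14 × 1.4708 ≈ 9381 km.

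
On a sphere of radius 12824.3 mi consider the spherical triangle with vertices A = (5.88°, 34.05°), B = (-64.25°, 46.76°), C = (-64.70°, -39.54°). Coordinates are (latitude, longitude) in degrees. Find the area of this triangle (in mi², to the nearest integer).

Side lengths (central angles): a = 0.5983, b = 1.5433, c = 1.2352 rad; semiperimeter s = 1.6884.
By l'Huilier's theorem, tan(E/4) = √[tan(s/2) tan((s−a)/2) tan((s−b)/2) tan((s−c)/2)], giving spherical excess E = 0.4261 rad.
Area = E·R² = 0.4261 × (12824.3)² ≈ 70073529 mi².

70073529 mi²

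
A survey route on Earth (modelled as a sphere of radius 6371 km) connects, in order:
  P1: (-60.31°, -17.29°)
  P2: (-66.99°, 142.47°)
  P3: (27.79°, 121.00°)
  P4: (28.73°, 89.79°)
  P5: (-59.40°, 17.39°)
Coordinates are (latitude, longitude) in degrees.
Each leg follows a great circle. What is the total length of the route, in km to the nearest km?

Leg P1→P2: central angle 0.9047 rad, distance 5763.7 km.
Leg P2→P3: central angle 1.6783 rad, distance 10692.6 km.
Leg P3→P4: central angle 0.4787 rad, distance 3049.8 km.
Leg P4→P5: central angle 1.8533 rad, distance 11807.5 km.
Total: 5763.7 + 10692.6 + 3049.8 + 11807.5 ≈ 31314 km.

31314 km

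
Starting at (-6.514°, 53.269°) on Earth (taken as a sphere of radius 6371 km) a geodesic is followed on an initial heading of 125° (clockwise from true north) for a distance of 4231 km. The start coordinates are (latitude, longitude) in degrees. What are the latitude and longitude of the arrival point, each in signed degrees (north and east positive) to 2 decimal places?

-26.14°, 87.49°

Angular distance δ = d/R = 4231/6371 = 0.66410 rad; initial bearing θ = 2.1817 rad.
sin φ₂ = sin φ₁ cos δ + cos φ₁ sin δ cos θ = (-0.1134)(0.7875) + (0.9935)(0.6164)(-0.5736) = -0.4406, so φ₂ = -26.14°.
Δλ = atan2(sin θ sin δ cos φ₁, cos δ − sin φ₁ sin φ₂) = atan2(0.5016, 0.7375) = 34.223°.
λ₂ = 53.269° + 34.223° = 87.49°.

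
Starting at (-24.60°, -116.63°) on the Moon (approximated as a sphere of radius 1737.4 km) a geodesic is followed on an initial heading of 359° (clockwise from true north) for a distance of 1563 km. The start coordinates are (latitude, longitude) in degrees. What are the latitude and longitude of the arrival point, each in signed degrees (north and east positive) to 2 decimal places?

26.94°, -117.51°

Angular distance δ = d/R = 1563/1737.4 = 0.89962 rad; initial bearing θ = 6.2657 rad.
sin φ₂ = sin φ₁ cos δ + cos φ₁ sin δ cos θ = (-0.4163)(0.6219) + (0.9092)(0.7831)(0.9998) = 0.4530, so φ₂ = 26.94°.
Δλ = atan2(sin θ sin δ cos φ₁, cos δ − sin φ₁ sin φ₂) = atan2(-0.0124, 0.8105) = -0.878°.
λ₂ = -116.630° − 0.878° = -117.51°.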